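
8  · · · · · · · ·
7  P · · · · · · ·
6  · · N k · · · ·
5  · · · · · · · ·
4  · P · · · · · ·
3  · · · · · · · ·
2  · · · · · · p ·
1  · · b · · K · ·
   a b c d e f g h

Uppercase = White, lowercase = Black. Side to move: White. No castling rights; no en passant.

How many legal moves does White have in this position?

White to move; king on f1.
In check: yes, from the black pawn on g2.
Legal moves: Kxg2, Kf2, Ke2, Kg1, Ke1.
Count: 5.

5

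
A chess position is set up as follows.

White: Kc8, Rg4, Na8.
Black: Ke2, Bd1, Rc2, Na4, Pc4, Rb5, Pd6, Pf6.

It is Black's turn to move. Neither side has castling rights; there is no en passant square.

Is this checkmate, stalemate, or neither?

Black to move; black king on e2.
In check: no.
Legal moves for Black include: Rb8+, Rb7, Rb6, Rh5, Rg5, Rf5, Re5, Rd5, Rc5+, Ra5, Rb4, Rb3, Rbb2, Rb1, Nb6+, Nc5, Nc3, Nb2, ... (list truncated; more exist).
Black has legal moves and is not in check → neither.

neither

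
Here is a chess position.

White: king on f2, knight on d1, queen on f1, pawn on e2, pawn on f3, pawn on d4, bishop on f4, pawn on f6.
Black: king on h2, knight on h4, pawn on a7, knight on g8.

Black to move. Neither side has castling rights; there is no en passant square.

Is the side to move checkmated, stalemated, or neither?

checkmate

Black to move; black king on h2.
In check: yes, from the white bishop on f4.
King squares — g1: attacked by Qf1; h1: attacked by Qf1; g2: attacked by Qf1; g3: attacked by Kf2; h3: attacked by Qf1.
Legal moves for Black: none.
In check with no legal moves → checkmate.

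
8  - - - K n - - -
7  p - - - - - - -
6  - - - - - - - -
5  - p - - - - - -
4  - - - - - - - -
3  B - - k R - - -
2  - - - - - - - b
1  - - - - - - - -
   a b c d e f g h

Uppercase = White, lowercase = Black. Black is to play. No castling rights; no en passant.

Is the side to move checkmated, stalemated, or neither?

neither

Black to move; black king on d3.
In check: yes, from the white rook on e3.
Legal moves for Black: Kd4, Kc4, Kxe3, Kd2, Kc2.
Black is in check but has 5 legal moves → neither.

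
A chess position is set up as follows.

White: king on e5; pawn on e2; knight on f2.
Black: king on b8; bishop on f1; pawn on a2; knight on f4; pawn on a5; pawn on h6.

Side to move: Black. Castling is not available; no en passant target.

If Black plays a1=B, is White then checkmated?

After a1=B: white king on e5; in check: yes, from the black bishop on a1.
White has 4 legal replies: Kd6, Kf5, Kxf4, Ke4.
In check but a legal move exists → not checkmate.

no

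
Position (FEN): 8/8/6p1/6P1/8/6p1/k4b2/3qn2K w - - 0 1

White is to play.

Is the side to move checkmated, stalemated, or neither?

stalemate

White to move; white king on h1.
In check: no.
King squares — g1: attacked by Bf2; g2: attacked by Ne1; h2: attacked by Pg3.
Legal moves for White: none.
Not in check and no legal moves → stalemate.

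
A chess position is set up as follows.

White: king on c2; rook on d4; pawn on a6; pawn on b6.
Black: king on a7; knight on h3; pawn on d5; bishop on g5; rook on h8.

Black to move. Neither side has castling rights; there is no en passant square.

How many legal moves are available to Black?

Black to move; king on a7.
In check: yes, from the white pawn on b6.
Legal moves: Kb8, Ka8, Kxb6, Kxa6.
Count: 4.

4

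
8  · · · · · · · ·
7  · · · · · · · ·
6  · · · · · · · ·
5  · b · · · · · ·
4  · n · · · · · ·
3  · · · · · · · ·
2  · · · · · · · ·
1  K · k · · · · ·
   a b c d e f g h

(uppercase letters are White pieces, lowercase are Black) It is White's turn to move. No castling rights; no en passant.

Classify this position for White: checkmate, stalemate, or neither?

White to move; white king on a1.
In check: no.
King squares — b1: attacked by Kc1; a2: attacked by Nb4; b2: attacked by Kc1.
Legal moves for White: none.
Not in check and no legal moves → stalemate.

stalemate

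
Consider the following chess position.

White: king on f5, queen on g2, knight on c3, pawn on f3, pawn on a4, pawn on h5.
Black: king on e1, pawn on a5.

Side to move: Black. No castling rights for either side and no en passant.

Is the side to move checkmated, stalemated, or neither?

Black to move; black king on e1.
In check: no.
King squares — d1: attacked by Nc3; f1: attacked by Qg2; d2: attacked by Qg2; e2: attacked by Qg2; f2: attacked by Qg2.
Legal moves for Black: none.
Not in check and no legal moves → stalemate.

stalemate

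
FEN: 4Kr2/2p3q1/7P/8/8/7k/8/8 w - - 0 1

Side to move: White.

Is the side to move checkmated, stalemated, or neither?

checkmate

White to move; white king on e8.
In check: yes, from the black rook on f8.
King squares — d7: attacked by Qg7; e7: attacked by Qg7; f7: attacked by Qg7; d8: attacked by Rf8; f8: attacked by Qg7.
Legal moves for White: none.
In check with no legal moves → checkmate.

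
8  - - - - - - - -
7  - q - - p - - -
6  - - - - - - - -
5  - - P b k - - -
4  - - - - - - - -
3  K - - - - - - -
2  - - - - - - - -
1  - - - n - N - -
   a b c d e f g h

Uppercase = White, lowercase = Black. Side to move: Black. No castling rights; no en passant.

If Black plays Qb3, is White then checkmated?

After Qb3: white king on a3; in check: yes, from the black queen on b3.
King squares — a2: attacked by Qb3; b2: attacked by Nd1; b3: attacked by Bd5; a4: attacked by Qb3; b4: attacked by Qb3.
White has no legal moves → checkmate.

yes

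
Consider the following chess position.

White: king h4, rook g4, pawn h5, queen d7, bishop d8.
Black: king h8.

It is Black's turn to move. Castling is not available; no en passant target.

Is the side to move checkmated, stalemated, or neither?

Black to move; black king on h8.
In check: no.
King squares — g7: attacked by Rg4; h7: attacked by Qd7; g8: attacked by Rg4.
Legal moves for Black: none.
Not in check and no legal moves → stalemate.

stalemate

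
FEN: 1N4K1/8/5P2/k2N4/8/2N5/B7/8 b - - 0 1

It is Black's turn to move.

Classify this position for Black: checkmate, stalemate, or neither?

Black to move; black king on a5.
In check: no.
King squares — a4: attacked by Nc3; b4: attacked by Nd5; b5: attacked by Nc3; a6: attacked by Nb8; b6: attacked by Nd5.
Legal moves for Black: none.
Not in check and no legal moves → stalemate.

stalemate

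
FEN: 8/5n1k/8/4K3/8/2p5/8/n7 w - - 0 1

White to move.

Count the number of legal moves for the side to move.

7

White to move; king on e5.
In check: yes, from the black knight on f7.
Legal moves: Kf6, Ke6, Kf5, Kd5, Kf4, Ke4, Kd4.
Count: 7.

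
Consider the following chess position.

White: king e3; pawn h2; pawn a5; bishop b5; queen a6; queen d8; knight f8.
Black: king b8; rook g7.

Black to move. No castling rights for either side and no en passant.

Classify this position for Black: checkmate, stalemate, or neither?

checkmate

Black to move; black king on b8.
In check: yes, from the white queen on d8.
King squares — a7: attacked by Qa6; b7: attacked by Qa6; c7: attacked by Qd8; a8: attacked by Qa6; c8: attacked by Qa6.
Legal moves for Black: none.
In check with no legal moves → checkmate.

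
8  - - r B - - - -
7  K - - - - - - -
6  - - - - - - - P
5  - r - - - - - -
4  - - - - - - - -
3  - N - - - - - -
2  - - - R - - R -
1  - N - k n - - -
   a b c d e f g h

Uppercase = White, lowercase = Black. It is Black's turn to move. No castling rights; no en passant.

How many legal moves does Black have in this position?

Black to move; king on d1.
In check: yes, from the white rook on d2.
Legal moves: none.
Count: 0.

0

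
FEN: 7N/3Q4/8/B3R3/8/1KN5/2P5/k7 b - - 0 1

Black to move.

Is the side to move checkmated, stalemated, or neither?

Black to move; black king on a1.
In check: no.
King squares — b1: attacked by Nc3; a2: attacked by Kb3; b2: attacked by Kb3.
Legal moves for Black: none.
Not in check and no legal moves → stalemate.

stalemate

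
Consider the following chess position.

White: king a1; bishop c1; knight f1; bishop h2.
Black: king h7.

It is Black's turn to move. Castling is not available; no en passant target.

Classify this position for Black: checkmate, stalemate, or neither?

Black to move; black king on h7.
In check: no.
Legal moves for Black: Kh8, Kg8, Kg7, Kg6.
Black has 4 legal moves and is not in check → neither.

neither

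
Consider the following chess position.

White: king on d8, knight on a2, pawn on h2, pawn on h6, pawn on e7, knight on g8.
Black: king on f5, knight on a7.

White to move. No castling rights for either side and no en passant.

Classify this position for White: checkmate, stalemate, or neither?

White to move; white king on d8.
In check: no.
Legal moves for White: Nf6, Ke8, Kd7, Kc7, Nb4, Nc3, Nc1, e8=Q, e8=R, e8=B, e8=N, h7, h3, h4.
White has 14 legal moves and is not in check → neither.

neither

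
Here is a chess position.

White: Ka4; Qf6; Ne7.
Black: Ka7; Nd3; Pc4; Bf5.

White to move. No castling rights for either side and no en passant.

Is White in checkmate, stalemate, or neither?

White to move; white king on a4.
In check: no.
Legal moves for White include: Ng8, Nc8+, Ng6, Nc6+, Nxf5, Nd5, Qh8, Qf8, Qg7, Qf7, Qh6, Qg6, Qe6, Qd6, Qc6, Qb6+, Qa6+, Qg5, ... (list truncated; more exist).
White has legal moves and is not in check → neither.

neither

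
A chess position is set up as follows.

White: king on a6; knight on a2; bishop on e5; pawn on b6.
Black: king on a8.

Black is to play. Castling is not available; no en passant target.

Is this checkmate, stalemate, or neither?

stalemate

Black to move; black king on a8.
In check: no.
King squares — a7: attacked by Ka6; b7: attacked by Ka6; b8: attacked by Be5.
Legal moves for Black: none.
Not in check and no legal moves → stalemate.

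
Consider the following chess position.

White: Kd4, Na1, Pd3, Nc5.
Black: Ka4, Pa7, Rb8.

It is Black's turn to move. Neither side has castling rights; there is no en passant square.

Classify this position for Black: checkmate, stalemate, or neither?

neither

Black to move; black king on a4.
In check: yes, from the white knight on c5.
King squares — a3: available; b3: attacked by Na1; b4: available; a5: available; b5: available.
Legal moves for Black: Kb5, Ka5, Kb4, Ka3.
Black is in check but has 4 legal moves → neither.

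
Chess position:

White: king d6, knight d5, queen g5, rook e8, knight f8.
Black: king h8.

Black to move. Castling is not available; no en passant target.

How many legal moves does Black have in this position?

Black to move; king on h8.
In check: no.
Legal moves: none.
Count: 0.

0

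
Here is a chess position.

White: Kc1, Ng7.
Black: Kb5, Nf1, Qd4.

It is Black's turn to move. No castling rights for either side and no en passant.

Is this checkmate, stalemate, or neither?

neither

Black to move; black king on b5.
In check: no.
Legal moves for Black include: Kc6, Kb6, Ka6, Kc5, Ka5, Kc4, Kb4, Ka4, Qd8, Qxg7, Qd7, Qa7, Qf6, Qd6, Qb6, Qe5, Qd5, Qc5+, ... (list truncated; more exist).
Black has legal moves and is not in check → neither.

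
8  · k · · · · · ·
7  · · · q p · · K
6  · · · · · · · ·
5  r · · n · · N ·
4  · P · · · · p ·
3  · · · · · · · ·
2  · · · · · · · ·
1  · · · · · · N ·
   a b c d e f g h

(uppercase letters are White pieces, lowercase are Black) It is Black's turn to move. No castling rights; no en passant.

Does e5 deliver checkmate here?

no

After e5: white king on h7; in check: yes, from the black queen on d7.
White has 5 legal replies: Kh8, Kg8, Kh6, Kg6, Nf7.
In check but a legal move exists → not checkmate.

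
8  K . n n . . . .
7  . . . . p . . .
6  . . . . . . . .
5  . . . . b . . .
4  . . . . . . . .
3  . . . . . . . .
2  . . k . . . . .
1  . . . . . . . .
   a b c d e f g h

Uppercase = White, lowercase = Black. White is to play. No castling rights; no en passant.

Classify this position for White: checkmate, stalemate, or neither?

White to move; white king on a8.
In check: no.
King squares — a7: attacked by Nc8; b7: attacked by Nd8; b8: attacked by Be5.
Legal moves for White: none.
Not in check and no legal moves → stalemate.

stalemate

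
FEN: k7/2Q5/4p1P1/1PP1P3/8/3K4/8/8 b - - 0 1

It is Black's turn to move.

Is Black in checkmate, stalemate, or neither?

Black to move; black king on a8.
In check: no.
King squares — a7: attacked by Qc7; b7: attacked by Qc7; b8: attacked by Qc7.
Legal moves for Black: none.
Not in check and no legal moves → stalemate.

stalemate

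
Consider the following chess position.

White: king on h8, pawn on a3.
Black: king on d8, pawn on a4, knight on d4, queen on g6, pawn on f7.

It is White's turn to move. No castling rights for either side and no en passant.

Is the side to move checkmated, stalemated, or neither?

White to move; white king on h8.
In check: no.
King squares — g7: attacked by Qg6; h7: attacked by Qg6; g8: attacked by Qg6.
Legal moves for White: none.
Not in check and no legal moves → stalemate.

stalemate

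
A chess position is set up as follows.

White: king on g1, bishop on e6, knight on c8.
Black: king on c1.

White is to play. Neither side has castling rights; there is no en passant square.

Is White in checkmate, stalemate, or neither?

White to move; white king on g1.
In check: no.
Legal moves for White include: Ne7, Na7, Nd6, Nb6, Bg8, Bf7, Bd7, Bf5, Bd5, Bg4, Bc4, Bh3, Bb3, Ba2, Kh2, Kg2, Kf2, Kh1, ... (list truncated; more exist).
White has legal moves and is not in check → neither.

neither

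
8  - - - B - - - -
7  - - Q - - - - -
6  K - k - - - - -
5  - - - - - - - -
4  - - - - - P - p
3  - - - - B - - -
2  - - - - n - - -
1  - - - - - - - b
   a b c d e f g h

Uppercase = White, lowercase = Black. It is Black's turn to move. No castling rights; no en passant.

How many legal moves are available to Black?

Black to move; king on c6.
In check: yes, from the white queen on c7.
Legal moves: Kd5.
Count: 1.

1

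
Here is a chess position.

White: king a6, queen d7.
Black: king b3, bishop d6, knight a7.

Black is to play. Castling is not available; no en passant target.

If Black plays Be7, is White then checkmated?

no

After Be7: white king on a6; in check: no.
White is not in check, so this cannot be checkmate.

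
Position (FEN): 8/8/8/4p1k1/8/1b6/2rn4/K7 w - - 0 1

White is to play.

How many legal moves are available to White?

0

White to move; king on a1.
In check: no.
Legal moves: none.
Count: 0.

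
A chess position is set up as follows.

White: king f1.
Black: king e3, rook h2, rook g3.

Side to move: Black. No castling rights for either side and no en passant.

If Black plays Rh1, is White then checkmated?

yes

After Rh1: white king on f1; in check: yes, from the black rook on h1.
King squares — e1: attacked by Rh1; g1: attacked by Rh1; e2: attacked by Ke3; f2: attacked by Ke3; g2: attacked by Rg3.
White has no legal moves → checkmate.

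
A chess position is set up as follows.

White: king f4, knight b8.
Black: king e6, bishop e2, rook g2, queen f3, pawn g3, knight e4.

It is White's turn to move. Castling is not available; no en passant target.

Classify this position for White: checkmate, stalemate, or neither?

White to move; white king on f4.
In check: yes, from the black queen on f3.
King squares — e3: attacked by Qf3; f3: attacked by Be2; g3: attacked by Rg2; e4: attacked by Qf3; g4: attacked by Qf3; e5: attacked by Ke6; f5: attacked by Qf3; g5: attacked by Ne4.
Legal moves for White: none.
In check with no legal moves → checkmate.

checkmate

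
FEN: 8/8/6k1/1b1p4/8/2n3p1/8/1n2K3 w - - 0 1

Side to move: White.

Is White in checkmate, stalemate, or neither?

stalemate

White to move; white king on e1.
In check: no.
King squares — d1: attacked by Nc3; f1: attacked by Bb5; d2: attacked by Nb1; e2: attacked by Nc3; f2: attacked by Pg3.
Legal moves for White: none.
Not in check and no legal moves → stalemate.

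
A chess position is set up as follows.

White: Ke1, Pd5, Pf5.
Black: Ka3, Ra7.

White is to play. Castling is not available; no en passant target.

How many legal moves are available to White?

7

White to move; king on e1.
In check: no.
Legal moves: Kf2, Ke2, Kd2, Kf1, Kd1, f6, d6.
Count: 7.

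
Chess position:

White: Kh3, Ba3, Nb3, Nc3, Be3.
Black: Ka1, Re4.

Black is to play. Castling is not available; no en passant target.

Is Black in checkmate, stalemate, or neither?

Black to move; black king on a1.
In check: yes, from the white knight on b3.
King squares — b1: attacked by Nc3; a2: attacked by Nc3; b2: attacked by Ba3.
Legal moves for Black: none.
In check with no legal moves → checkmate.

checkmate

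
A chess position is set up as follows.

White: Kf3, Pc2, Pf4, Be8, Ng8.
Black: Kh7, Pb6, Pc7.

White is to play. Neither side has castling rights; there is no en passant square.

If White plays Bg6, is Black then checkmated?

After Bg6: black king on h7; in check: yes, from the white bishop on g6.
Black has 4 legal replies: Kh8, Kxg8, Kg7, Kxg6.
In check but a legal move exists → not checkmate.

no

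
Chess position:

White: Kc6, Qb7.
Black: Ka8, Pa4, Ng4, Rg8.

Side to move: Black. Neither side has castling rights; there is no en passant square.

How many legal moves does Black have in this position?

0

Black to move; king on a8.
In check: yes, from the white queen on b7.
Legal moves: none.
Count: 0.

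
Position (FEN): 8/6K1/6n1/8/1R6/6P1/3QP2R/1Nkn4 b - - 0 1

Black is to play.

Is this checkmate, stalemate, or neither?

checkmate

Black to move; black king on c1.
In check: yes, from the white queen on d2.
King squares — b1: attacked by Rb4; d1: own knight; b2: attacked by Qd2; c2: attacked by Qd2; d2: attacked by Nb1.
Legal moves for Black: none.
In check with no legal moves → checkmate.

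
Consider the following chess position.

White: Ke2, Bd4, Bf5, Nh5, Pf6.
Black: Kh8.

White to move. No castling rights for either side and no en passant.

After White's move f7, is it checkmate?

After f7: black king on h8; in check: yes, from the white bishop on d4.
King squares — g7: attacked by Bd4; h7: attacked by Bf5; g8: attacked by Pf7.
Black has no legal moves → checkmate.

yes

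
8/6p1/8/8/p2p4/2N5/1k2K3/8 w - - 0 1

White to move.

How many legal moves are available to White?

14

White to move; king on e2.
In check: no.
Legal moves: Nd5, Nb5, Ne4, Nxa4+, Na2, Nd1+, Nb1, Kf3, Kd3, Kf2, Kd2, Kf1, Ke1, Kd1.
Count: 14.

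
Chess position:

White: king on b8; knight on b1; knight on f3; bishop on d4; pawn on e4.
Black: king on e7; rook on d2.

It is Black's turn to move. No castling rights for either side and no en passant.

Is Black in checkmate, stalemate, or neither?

neither

Black to move; black king on e7.
In check: no.
Legal moves for Black: Kf8, Ke8, Kd8, Kf7, Kd7, Ke6, Kd6, Rxd4, Rd3, Rh2, Rg2, Rf2, Re2, Rc2, Rb2+, Ra2, Rd1.
Black has 17 legal moves and is not in check → neither.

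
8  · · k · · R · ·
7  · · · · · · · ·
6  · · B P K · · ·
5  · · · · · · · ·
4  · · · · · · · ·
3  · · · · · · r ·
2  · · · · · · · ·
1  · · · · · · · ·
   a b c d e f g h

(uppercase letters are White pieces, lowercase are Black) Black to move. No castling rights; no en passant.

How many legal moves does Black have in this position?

0

Black to move; king on c8.
In check: yes, from the white rook on f8.
Legal moves: none.
Count: 0.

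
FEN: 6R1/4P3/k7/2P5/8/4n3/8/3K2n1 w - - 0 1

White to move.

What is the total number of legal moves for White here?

White to move; king on d1.
In check: yes, from the black knight on e3.
Legal moves: Kd2, Ke1, Kc1.
Count: 3.

3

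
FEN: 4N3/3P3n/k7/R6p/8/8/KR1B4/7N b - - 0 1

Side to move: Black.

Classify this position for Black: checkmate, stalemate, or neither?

checkmate

Black to move; black king on a6.
In check: yes, from the white rook on a5.
King squares — a5: attacked by Bd2; b5: attacked by Rb2; b6: attacked by Rb2; a7: attacked by Ra5; b7: attacked by Rb2.
Legal moves for Black: none.
In check with no legal moves → checkmate.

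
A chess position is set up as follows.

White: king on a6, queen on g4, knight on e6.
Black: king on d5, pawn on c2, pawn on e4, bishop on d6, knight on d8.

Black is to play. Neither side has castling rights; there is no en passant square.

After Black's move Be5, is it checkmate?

After Be5: white king on a6; in check: no.
White is not in check, so this cannot be checkmate.

no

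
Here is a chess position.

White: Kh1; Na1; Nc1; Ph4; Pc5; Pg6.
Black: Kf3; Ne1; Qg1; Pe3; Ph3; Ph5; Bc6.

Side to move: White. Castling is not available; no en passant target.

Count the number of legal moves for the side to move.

White to move; king on h1.
In check: yes, from the black queen on g1.
Legal moves: Kxg1.
Count: 1.

1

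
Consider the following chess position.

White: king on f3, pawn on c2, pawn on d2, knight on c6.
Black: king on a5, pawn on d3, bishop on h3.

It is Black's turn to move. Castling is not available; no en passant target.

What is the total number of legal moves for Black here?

4

Black to move; king on a5.
In check: yes, from the white knight on c6.
Legal moves: Kb6, Ka6, Kb5, Ka4.
Count: 4.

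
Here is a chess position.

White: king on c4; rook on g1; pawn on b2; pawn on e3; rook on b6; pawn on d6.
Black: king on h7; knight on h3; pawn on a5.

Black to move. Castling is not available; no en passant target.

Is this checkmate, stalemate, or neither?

Black to move; black king on h7.
In check: no.
Legal moves for Black: Kh8, Kh6, Ng5, Nf4, Nf2, Nxg1, a4.
Black has 7 legal moves and is not in check → neither.

neither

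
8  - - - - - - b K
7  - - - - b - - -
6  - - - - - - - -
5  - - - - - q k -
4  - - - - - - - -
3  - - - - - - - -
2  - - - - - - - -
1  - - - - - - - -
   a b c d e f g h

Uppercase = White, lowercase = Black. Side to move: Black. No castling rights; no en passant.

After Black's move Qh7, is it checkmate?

yes

After Qh7: white king on h8; in check: yes, from the black queen on h7.
King squares — g7: attacked by Qh7; h7: attacked by Bg8; g8: attacked by Qh7.
White has no legal moves → checkmate.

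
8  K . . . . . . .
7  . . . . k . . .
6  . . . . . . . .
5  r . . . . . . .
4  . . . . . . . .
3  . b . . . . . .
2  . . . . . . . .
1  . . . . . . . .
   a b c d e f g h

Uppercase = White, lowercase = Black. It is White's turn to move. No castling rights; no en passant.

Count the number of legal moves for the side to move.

White to move; king on a8.
In check: yes, from the black rook on a5.
Legal moves: Kb8, Kb7.
Count: 2.

2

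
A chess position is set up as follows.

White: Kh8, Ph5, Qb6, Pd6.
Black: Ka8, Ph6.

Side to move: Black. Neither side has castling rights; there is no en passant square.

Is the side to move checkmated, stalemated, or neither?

Black to move; black king on a8.
In check: no.
King squares — a7: attacked by Qb6; b7: attacked by Qb6; b8: attacked by Qb6.
Legal moves for Black: none.
Not in check and no legal moves → stalemate.

stalemate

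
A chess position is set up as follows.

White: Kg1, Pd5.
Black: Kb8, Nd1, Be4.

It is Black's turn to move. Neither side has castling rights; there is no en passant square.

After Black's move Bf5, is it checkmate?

After Bf5: white king on g1; in check: no.
White is not in check, so this cannot be checkmate.

no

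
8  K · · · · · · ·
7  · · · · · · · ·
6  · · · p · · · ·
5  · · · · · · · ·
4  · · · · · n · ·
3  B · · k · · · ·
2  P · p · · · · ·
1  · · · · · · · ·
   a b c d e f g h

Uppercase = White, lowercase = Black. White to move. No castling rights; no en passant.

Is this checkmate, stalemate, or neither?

neither

White to move; white king on a8.
In check: no.
Legal moves for White: Kb8, Kb7, Ka7, Bxd6, Bc5, Bb4, Bb2, Bc1.
White has 8 legal moves and is not in check → neither.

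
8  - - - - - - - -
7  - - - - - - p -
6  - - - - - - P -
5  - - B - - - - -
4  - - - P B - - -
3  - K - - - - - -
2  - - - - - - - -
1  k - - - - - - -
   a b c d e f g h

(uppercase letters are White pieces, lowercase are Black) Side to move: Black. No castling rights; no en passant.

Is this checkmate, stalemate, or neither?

Black to move; black king on a1.
In check: no.
King squares — b1: attacked by Be4; a2: attacked by Kb3; b2: attacked by Kb3.
Legal moves for Black: none.
Not in check and no legal moves → stalemate.

stalemate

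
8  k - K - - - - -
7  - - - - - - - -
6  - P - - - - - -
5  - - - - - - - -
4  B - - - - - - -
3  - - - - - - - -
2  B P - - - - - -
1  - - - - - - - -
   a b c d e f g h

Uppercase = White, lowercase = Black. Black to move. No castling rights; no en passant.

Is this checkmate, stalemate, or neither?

stalemate

Black to move; black king on a8.
In check: no.
King squares — a7: attacked by Pb6; b7: attacked by Kc8; b8: attacked by Kc8.
Legal moves for Black: none.
Not in check and no legal moves → stalemate.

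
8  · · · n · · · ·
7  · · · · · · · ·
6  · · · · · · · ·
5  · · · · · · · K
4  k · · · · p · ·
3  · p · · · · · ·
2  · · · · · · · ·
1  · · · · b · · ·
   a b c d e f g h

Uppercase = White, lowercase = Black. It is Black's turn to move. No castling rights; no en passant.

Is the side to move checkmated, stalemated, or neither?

neither

Black to move; black king on a4.
In check: no.
Legal moves for Black: Nf7, Nb7, Ne6, Nc6, Kb5, Ka5, Kb4, Ka3, Ba5, Bh4, Bb4, Bg3, Bc3, Bf2, Bd2, f3, b2.
Black has 17 legal moves and is not in check → neither.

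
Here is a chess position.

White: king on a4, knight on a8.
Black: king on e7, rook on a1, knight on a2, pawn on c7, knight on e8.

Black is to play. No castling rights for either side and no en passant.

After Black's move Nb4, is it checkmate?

no

After Nb4: white king on a4; in check: yes, from the black rook on a1.
White has 3 legal replies: Kb5, Kxb4, Kb3.
In check but a legal move exists → not checkmate.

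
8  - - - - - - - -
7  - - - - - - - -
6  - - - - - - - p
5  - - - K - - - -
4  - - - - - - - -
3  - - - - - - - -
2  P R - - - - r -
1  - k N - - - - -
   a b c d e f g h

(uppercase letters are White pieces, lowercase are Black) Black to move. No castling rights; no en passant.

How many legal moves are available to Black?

Black to move; king on b1.
In check: yes, from the white rook on b2.
Legal moves: Kxb2, Kxc1, Ka1, Rxb2.
Count: 4.

4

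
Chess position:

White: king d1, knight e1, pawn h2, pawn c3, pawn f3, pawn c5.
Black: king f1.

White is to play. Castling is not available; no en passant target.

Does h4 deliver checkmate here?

no

After h4: black king on f1; in check: no.
Black is not in check, so this cannot be checkmate.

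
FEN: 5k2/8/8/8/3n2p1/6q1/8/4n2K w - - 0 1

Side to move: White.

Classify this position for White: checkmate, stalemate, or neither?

stalemate

White to move; white king on h1.
In check: no.
King squares — g1: attacked by Qg3; g2: attacked by Ne1; h2: attacked by Qg3.
Legal moves for White: none.
Not in check and no legal moves → stalemate.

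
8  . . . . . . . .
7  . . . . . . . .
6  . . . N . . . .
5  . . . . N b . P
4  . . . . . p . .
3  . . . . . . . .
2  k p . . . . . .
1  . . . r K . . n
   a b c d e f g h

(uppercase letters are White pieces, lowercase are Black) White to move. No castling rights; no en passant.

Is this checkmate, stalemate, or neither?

neither

White to move; white king on e1.
In check: yes, from the black rook on d1.
King squares — d1: available; f1: attacked by Rd1; d2: attacked by Rd1; e2: available; f2: attacked by Nh1.
Legal moves for White: Ke2, Kxd1.
White is in check but has 2 legal moves → neither.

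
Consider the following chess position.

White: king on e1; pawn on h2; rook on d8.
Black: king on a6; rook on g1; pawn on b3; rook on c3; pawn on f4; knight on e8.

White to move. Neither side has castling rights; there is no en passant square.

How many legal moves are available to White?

3

White to move; king on e1.
In check: yes, from the black rook on g1.
Legal moves: Kf2, Ke2, Kd2.
Count: 3.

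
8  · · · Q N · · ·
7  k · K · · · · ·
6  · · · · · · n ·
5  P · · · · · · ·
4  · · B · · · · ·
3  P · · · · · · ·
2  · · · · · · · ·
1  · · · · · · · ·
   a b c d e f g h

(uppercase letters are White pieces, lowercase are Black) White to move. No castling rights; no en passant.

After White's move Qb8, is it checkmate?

yes

After Qb8: black king on a7; in check: yes, from the white queen on b8.
King squares — a6: attacked by Bc4; b6: attacked by Pa5; b7: attacked by Kc7; a8: attacked by Qb8; b8: attacked by Kc7.
Black has no legal moves → checkmate.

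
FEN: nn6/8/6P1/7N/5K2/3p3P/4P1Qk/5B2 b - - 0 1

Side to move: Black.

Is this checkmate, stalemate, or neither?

checkmate

Black to move; black king on h2.
In check: yes, from the white queen on g2.
King squares — g1: attacked by Qg2; h1: attacked by Qg2; g2: attacked by Bf1; g3: attacked by Qg2; h3: attacked by Qg2.
Legal moves for Black: none.
In check with no legal moves → checkmate.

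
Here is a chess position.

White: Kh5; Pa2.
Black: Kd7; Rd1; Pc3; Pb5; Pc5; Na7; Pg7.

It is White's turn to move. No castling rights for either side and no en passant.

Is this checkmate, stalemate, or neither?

White to move; white king on h5.
In check: no.
Legal moves for White: Kg6, Kg5, Kh4, Kg4, a3, a4.
White has 6 legal moves and is not in check → neither.

neither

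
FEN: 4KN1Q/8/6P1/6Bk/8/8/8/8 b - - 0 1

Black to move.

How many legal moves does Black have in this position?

2

Black to move; king on h5.
In check: yes, from the white queen on h8.
Legal moves: Kxg5, Kg4.
Count: 2.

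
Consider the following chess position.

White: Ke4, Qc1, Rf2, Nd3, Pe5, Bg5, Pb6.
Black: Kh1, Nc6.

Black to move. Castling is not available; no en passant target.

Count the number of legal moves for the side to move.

0

Black to move; king on h1.
In check: yes, from the white queen on c1.
Legal moves: none.
Count: 0.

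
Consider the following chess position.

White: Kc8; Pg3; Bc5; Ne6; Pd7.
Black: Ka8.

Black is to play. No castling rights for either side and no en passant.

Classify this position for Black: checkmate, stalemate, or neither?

stalemate

Black to move; black king on a8.
In check: no.
King squares — a7: attacked by Bc5; b7: attacked by Kc8; b8: attacked by Kc8.
Legal moves for Black: none.
Not in check and no legal moves → stalemate.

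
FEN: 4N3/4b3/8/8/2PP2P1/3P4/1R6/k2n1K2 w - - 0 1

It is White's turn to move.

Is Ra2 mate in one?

no

After Ra2: black king on a1; in check: yes, from the white rook on a2.
Black has 2 legal replies: Kxa2, Kb1.
In check but a legal move exists → not checkmate.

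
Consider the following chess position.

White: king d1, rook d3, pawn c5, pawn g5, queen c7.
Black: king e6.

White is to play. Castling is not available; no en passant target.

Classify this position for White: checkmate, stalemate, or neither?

White to move; white king on d1.
In check: no.
Legal moves for White include: Qd8, Qc8+, Qb8, Qh7, Qg7, Qf7+, Qe7+, Qd7+, Qb7, Qa7, Qd6+, Qc6+, Qb6+, Qe5+, Qa5, Qf4, Qg3, Qh2, ... (list truncated; more exist).
White has legal moves and is not in check → neither.

neither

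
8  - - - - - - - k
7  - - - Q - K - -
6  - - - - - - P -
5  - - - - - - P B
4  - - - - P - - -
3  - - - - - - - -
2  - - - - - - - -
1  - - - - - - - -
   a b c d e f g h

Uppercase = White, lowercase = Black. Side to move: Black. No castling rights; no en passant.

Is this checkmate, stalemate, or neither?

stalemate

Black to move; black king on h8.
In check: no.
King squares — g7: attacked by Kf7; h7: attacked by Pg6; g8: attacked by Kf7.
Legal moves for Black: none.
Not in check and no legal moves → stalemate.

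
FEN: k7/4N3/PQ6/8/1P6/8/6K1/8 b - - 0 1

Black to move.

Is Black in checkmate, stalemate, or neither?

Black to move; black king on a8.
In check: no.
King squares — a7: attacked by Qb6; b7: attacked by Pa6; b8: attacked by Qb6.
Legal moves for Black: none.
Not in check and no legal moves → stalemate.

stalemate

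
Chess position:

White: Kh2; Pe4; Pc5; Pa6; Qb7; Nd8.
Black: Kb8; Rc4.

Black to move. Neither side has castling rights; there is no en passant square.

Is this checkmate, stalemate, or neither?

checkmate

Black to move; black king on b8.
In check: yes, from the white queen on b7.
King squares — a7: attacked by Qb7; b7: attacked by Pa6; c7: attacked by Qb7; a8: attacked by Qb7; c8: attacked by Qb7.
Legal moves for Black: none.
In check with no legal moves → checkmate.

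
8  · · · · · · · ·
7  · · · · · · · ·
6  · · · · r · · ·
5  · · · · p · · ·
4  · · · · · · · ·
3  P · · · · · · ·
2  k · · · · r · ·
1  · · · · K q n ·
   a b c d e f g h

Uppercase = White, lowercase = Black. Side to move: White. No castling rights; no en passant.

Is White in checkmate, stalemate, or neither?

White to move; white king on e1.
In check: yes, from the black queen on f1.
King squares — d1: attacked by Qf1; f1: attacked by Rf2; d2: attacked by Rf2; e2: attacked by Qf1; f2: attacked by Qf1.
Legal moves for White: none.
In check with no legal moves → checkmate.

checkmate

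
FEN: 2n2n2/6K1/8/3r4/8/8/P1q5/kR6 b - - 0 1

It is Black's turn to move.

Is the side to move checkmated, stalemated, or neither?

Black to move; black king on a1.
In check: yes, from the white rook on b1.
King squares — b1: available; a2: available; b2: attacked by Rb1.
Legal moves for Black: Kxa2, Kxb1, Qxb1.
Black is in check but has 3 legal moves → neither.

neither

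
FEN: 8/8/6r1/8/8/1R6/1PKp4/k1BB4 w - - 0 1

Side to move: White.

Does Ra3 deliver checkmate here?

After Ra3: black king on a1; in check: yes, from the white rook on a3.
King squares — b1: attacked by Kc2; a2: attacked by Ra3; b2: attacked by Bc1.
Black has no legal moves → checkmate.

yes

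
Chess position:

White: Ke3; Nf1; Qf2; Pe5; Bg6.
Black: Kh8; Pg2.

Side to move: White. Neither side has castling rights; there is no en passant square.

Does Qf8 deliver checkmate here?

yes

After Qf8: black king on h8; in check: yes, from the white queen on f8.
King squares — g7: attacked by Qf8; h7: attacked by Bg6; g8: attacked by Qf8.
Black has no legal moves → checkmate.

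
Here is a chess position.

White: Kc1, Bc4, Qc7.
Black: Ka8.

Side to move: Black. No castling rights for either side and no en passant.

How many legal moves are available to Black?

Black to move; king on a8.
In check: no.
Legal moves: none.
Count: 0.

0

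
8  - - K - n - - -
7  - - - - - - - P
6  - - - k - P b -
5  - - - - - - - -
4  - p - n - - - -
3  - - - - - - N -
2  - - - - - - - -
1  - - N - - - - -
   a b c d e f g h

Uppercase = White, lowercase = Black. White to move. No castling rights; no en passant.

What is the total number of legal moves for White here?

White to move; king on c8.
In check: no.
Legal moves: Kd8, Kb8, Kb7, Nh5, Nf5+, Ne4+, Nge2, Nh1, Nf1, Nd3, Nb3, Nce2, Na2, h8=Q, h8=R, h8=B, h8=N, f7.
Count: 18.

18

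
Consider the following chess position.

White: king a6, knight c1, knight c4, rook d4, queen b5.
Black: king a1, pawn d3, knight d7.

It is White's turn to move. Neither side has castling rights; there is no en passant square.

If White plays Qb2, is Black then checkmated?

After Qb2: black king on a1; in check: yes, from the white queen on b2.
King squares — b1: attacked by Qb2; a2: attacked by Nc1; b2: attacked by Nc4.
Black has no legal moves → checkmate.

yes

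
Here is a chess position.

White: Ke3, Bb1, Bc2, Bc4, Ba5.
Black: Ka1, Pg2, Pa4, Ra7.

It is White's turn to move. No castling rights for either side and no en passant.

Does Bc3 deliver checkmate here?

yes

After Bc3: black king on a1; in check: yes, from the white bishop on c3.
King squares — b1: attacked by Bc2; a2: attacked by Bb1; b2: attacked by Bc3.
Black has no legal moves → checkmate.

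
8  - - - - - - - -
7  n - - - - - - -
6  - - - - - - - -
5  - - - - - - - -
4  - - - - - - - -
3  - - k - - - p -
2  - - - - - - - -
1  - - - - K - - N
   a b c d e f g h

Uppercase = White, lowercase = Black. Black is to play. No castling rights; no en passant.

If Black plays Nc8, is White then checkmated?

no

After Nc8: white king on e1; in check: no.
White is not in check, so this cannot be checkmate.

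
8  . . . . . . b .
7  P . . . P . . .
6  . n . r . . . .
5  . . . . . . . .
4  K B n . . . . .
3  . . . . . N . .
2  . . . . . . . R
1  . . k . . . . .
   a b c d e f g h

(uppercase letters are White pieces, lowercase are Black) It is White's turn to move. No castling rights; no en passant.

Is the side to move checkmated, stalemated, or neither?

White to move; white king on a4.
In check: yes, from the black knight on b6.
King squares — a3: attacked by Nc4; b3: available; b4: own bishop; a5: attacked by Nc4; b5: available.
Legal moves for White: Kb5, Kb3.
White is in check but has 2 legal moves → neither.

neither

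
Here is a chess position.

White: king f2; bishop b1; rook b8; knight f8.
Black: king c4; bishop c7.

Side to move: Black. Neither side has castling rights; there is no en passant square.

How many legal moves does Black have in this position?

13

Black to move; king on c4.
In check: no.
Legal moves: Bd8, Bxb8, Bd6, Bb6+, Be5, Ba5, Bf4, Bg3+, Bh2, Kd5, Kc5, Kd4, Kc3.
Count: 13.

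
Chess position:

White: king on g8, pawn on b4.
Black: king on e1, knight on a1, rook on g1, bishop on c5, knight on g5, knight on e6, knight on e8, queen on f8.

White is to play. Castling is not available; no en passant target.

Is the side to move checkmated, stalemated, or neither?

White to move; white king on g8.
In check: yes, from the black queen on f8.
King squares — f7: attacked by Ng5; g7: attacked by Ne6; h7: attacked by Ng5; f8: attacked by Bc5; h8: attacked by Qf8.
Legal moves for White: none.
In check with no legal moves → checkmate.

checkmate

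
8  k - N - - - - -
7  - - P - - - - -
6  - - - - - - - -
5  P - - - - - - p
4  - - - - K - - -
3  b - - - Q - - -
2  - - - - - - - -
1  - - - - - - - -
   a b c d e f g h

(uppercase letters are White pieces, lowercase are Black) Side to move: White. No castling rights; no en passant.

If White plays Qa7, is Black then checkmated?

yes

After Qa7: black king on a8; in check: yes, from the white queen on a7.
King squares — a7: attacked by Nc8; b7: attacked by Qa7; b8: attacked by Qa7.
Black has no legal moves → checkmate.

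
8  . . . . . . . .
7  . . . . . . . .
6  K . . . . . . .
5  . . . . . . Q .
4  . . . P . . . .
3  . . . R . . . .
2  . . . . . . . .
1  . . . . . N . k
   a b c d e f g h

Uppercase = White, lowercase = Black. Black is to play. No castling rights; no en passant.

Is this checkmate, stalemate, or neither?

stalemate

Black to move; black king on h1.
In check: no.
King squares — g1: attacked by Qg5; g2: attacked by Qg5; h2: attacked by Nf1.
Legal moves for Black: none.
Not in check and no legal moves → stalemate.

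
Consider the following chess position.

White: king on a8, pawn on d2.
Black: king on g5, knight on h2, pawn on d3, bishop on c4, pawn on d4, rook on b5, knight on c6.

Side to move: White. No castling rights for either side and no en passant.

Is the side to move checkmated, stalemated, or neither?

stalemate

White to move; white king on a8.
In check: no.
King squares — a7: attacked by Nc6; b7: attacked by Rb5; b8: attacked by Rb5.
Legal moves for White: none.
Not in check and no legal moves → stalemate.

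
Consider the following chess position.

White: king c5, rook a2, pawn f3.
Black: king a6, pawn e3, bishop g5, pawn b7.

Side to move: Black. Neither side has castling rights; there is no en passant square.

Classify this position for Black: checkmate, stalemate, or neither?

Black to move; black king on a6.
In check: yes, from the white rook on a2.
King squares — a5: attacked by Ra2; b5: attacked by Kc5; b6: attacked by Kc5; a7: attacked by Ra2; b7: own pawn.
Legal moves for Black: none.
In check with no legal moves → checkmate.

checkmate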